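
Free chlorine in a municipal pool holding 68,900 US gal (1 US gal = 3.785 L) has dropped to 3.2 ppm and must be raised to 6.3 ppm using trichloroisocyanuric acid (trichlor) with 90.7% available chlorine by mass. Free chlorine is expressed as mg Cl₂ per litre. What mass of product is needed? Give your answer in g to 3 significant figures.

Volume: 68,900 US gal × 3.785 L/gal = 260,786 L.
Chlorine deficit: 6.3 − 3.2 = 3.1 ppm = 3.1 mg/L as Cl₂.
Cl₂ equivalent needed: 3.1 mg/L × 260,786 L = 808,400 mg = 808.4 g.
Product at 90.7% available chlorine: 808.4 / 0.907 = 891.3 g.

891 g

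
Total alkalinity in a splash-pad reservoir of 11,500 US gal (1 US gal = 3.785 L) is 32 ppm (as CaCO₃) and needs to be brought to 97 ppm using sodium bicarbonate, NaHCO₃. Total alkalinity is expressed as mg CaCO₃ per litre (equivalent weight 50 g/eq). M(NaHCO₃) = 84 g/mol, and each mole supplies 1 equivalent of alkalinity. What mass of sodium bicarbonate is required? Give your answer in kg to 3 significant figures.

Volume: 11,500 US gal × 3.785 L/gal = 43,528 L.
Alkalinity to add: (97 − 32) = 65 mg/L as CaCO₃ × 43,528 L = 2829 g as CaCO₃.
Equivalents: 2829 g ÷ 50 g/eq = 56.59 eq.
NaHCO₃ supplies 1 eq per mole → 56.59 mol.
Mass: 56.59 mol × 84 g/mol = 4753 g.

4.75 kg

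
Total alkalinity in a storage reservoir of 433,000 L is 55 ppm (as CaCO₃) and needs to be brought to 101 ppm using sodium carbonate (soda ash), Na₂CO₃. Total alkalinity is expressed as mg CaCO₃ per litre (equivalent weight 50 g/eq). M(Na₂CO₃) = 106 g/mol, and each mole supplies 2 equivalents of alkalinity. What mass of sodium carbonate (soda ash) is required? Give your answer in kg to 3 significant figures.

21.1 kg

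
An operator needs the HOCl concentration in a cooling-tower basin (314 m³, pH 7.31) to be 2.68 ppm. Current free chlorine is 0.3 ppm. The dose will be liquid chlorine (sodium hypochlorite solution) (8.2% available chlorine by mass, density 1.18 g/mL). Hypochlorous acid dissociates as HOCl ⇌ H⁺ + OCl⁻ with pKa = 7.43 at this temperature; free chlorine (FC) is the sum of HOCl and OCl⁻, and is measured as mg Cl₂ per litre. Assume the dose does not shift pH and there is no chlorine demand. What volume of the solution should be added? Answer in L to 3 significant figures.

Volume: 314 m³ = 314,000 L.
[OCl⁻]/[HOCl] = 10^(pH − pKa) = 10^(7.31 − 7.43) = 0.7586; fraction as HOCl = 1/(1 + 0.7586) = 0.5686.
Free chlorine required for 2.68 ppm HOCl: 2.68 / 0.5686 = 4.713 ppm.
FC to add: 4.713 − 0.3 = 4.413 mg/L as Cl₂.
Cl₂ equivalent: 4.413 mg/L × 314,000 L = 1386 g.
Product at 8.2% available Cl: 1386 / 0.082 = 16,900 g.
Volume: 16,900 g ÷ 1.18 g/mL = 14,320 mL.

14.3 L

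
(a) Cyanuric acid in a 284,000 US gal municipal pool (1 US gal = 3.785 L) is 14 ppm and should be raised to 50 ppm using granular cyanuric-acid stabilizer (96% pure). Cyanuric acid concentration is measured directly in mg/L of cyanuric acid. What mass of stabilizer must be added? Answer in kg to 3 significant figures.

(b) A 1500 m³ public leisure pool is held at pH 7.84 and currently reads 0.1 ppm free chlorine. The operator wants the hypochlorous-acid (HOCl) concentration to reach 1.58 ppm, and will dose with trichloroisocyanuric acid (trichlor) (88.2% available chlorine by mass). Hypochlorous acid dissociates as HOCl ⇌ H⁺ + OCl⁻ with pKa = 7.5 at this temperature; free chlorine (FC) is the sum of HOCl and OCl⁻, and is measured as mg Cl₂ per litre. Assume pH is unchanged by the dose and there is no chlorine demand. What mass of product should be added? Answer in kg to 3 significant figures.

(a) 40.3 kg; (b) 8.40 kg

(a) Volume: 284,000 US gal × 3.785 L/gal = 1,074,940 L.
(a) CYA to add: (50 − 14) = 36 mg/L × 1,074,940 L = 38,700 g cyanuric acid.
(a) At 96% purity: 38,700 / 0.96 = 40,310 g product.

(b) Volume: 1500 m³ = 1,500,000 L.
(b) [OCl⁻]/[HOCl] = 10^(pH − pKa) = 10^(7.84 − 7.5) = 2.188; fraction as HOCl = 1/(1 + 2.188) = 0.3137.
(b) Free chlorine required for 1.58 ppm HOCl: 1.58 / 0.3137 = 5.037 ppm.
(b) FC to add: 5.037 − 0.1 = 4.937 mg/L as Cl₂.
(b) Cl₂ equivalent: 4.937 mg/L × 1,500,000 L = 7405 g.
(b) Product at 88.2% available Cl: 7405 / 0.882 = 8396 g.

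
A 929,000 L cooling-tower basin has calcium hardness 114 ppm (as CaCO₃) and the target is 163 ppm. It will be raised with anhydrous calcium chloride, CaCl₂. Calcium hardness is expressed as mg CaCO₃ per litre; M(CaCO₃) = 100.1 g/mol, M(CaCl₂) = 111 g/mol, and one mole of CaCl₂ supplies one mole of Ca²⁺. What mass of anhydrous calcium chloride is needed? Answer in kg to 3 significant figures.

Hardness to add: (163 − 114) = 49 mg/L as CaCO₃ × 929,000 L = 45,520 g as CaCO₃.
Moles of Ca²⁺ (1 mol Ca²⁺ ≡ 1 mol CaCO₃): 45,520 / 100.1 g/mol = 454.8 mol.
Mass of CaCl₂: 454.8 × 111 = 50,480 g.

50.5 kg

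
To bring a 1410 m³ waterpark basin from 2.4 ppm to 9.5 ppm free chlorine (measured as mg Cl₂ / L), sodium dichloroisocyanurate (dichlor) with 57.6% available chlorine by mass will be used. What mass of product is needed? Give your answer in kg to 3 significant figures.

Volume: 1410 m³ = 1,410,000 L.
Chlorine deficit: 9.5 − 2.4 = 7.1 ppm = 7.1 mg/L as Cl₂.
Cl₂ equivalent needed: 7.1 mg/L × 1,410,000 L = 10,010,000 mg = 10,010 g.
Product at 57.6% available chlorine: 10,010 / 0.576 = 17,380 g.

17.4 kg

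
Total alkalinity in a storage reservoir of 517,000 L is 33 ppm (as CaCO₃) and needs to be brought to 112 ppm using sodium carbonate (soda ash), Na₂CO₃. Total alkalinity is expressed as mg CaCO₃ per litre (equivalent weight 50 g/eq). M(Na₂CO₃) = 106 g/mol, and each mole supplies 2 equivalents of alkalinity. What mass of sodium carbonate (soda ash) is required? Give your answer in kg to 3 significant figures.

43.3 kg

Alkalinity to add: (112 − 33) = 79 mg/L as CaCO₃ × 517,000 L = 40,840 g as CaCO₃.
Equivalents: 40,840 g ÷ 50 g/eq = 816.9 eq.
Each mole of Na₂CO₃ supplies 2 eq, so 816.9 / 2 = 408.4 mol.
Mass: 408.4 mol × 106 g/mol = 43,290 g.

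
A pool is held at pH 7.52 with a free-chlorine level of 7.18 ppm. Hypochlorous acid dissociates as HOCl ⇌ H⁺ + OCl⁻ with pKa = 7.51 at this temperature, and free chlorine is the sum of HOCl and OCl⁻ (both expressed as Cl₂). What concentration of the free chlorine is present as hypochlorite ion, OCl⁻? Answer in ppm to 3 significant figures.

3.63 ppm

[OCl⁻]/[HOCl] = 10^(pH − pKa) = 10^(7.52 − 7.51) = 10^0.01 = 1.023.
Fraction as HOCl = 1 / (1 + 1.023) = 0.4942.
OCl⁻ = (1 − 0.4942) × 7.18 ppm = 3.631 ppm.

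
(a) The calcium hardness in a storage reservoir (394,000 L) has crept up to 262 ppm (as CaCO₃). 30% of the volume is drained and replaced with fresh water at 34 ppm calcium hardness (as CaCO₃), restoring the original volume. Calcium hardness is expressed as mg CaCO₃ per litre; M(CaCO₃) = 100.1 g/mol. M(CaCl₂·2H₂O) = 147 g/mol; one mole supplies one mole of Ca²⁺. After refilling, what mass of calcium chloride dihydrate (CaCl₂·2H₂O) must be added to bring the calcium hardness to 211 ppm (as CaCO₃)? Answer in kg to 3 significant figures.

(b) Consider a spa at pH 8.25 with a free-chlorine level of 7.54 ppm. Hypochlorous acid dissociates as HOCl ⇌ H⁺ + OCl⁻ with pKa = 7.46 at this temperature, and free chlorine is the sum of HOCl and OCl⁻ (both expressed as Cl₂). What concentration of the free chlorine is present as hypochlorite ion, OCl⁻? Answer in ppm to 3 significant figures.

(a) After draining 30% and refilling: 262 × 0.70 + 34 × 0.30 = 193.6 ppm.
(a) Deficit to target: 211 − 193.6 = 17.4 mg/L.
(a) As CaCO₃: 17.4 mg/L × 394,000 L = 6856 g; ÷ 100.1 = 68.49 mol Ca²⁺.
(a) Mass: 68.49 × 147 = 10,070 g.

(b) [OCl⁻]/[HOCl] = 10^(pH − pKa) = 10^(8.25 − 7.46) = 10^0.79 = 6.166.
(b) Fraction as HOCl = 1 / (1 + 6.166) = 0.1395.
(b) OCl⁻ = (1 − 0.1395) × 7.54 ppm = 6.488 ppm.

(a) 10.1 kg; (b) 6.49 ppm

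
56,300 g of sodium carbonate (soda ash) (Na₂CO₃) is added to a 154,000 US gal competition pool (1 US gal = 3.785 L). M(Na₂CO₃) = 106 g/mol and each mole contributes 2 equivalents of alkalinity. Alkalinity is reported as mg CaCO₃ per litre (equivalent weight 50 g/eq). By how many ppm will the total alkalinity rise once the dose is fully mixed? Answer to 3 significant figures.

91.1 ppm

Volume: 154,000 US gal × 3.785 L/gal = 582,890 L.
Moles of Na₂CO₃: 56,300 g ÷ 106 g/mol = 531.1 mol → 1062 eq of alkalinity.
As CaCO₃: 1062 eq × 50 g/eq = 53,110 g.
Rise: 53,110 g / 582,890 L × 1000 = 91.12 mg/L.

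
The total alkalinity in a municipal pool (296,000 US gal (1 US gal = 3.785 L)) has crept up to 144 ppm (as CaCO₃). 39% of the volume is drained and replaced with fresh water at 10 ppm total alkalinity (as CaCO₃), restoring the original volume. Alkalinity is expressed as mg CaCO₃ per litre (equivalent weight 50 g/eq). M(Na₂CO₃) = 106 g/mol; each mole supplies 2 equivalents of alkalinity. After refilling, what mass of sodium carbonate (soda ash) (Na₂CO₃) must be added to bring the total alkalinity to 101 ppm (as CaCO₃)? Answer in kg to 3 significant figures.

11.0 kg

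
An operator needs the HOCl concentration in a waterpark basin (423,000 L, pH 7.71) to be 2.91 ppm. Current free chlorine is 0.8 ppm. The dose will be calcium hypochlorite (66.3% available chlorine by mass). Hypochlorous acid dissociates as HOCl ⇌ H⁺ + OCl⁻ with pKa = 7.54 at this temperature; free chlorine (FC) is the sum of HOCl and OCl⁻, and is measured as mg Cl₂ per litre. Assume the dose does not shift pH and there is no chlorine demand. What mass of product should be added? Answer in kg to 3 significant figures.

[OCl⁻]/[HOCl] = 10^(pH − pKa) = 10^(7.71 − 7.54) = 1.479; fraction as HOCl = 1/(1 + 1.479) = 0.4034.
Free chlorine required for 2.91 ppm HOCl: 2.91 / 0.4034 = 7.214 ppm.
FC to add: 7.214 − 0.8 = 6.414 mg/L as Cl₂.
Cl₂ equivalent: 6.414 mg/L × 423,000 L = 2713 g.
Product at 66.3% available Cl: 2713 / 0.663 = 4092 g.

4.09 kg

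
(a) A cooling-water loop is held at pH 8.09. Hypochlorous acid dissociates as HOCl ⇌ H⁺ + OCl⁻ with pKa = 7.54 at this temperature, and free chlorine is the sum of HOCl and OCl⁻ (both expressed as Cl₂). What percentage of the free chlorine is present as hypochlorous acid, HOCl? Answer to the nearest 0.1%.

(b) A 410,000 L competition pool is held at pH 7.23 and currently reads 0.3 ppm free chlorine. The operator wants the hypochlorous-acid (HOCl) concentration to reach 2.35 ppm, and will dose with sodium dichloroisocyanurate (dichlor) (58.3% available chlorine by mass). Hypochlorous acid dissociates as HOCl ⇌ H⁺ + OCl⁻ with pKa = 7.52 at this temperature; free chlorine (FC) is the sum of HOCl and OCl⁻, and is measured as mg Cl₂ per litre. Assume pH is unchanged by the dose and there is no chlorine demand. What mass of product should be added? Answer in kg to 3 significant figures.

(a) [OCl⁻]/[HOCl] = 10^(pH − pKa) = 10^(8.09 − 7.54) = 10^0.55 = 3.548.
(a) Fraction as HOCl = 1 / (1 + 3.548) = 0.2199.

(b) [OCl⁻]/[HOCl] = 10^(pH − pKa) = 10^(7.23 − 7.52) = 0.5129; fraction as HOCl = 1/(1 + 0.5129) = 0.661.
(b) Free chlorine required for 2.35 ppm HOCl: 2.35 / 0.661 = 3.555 ppm.
(b) FC to add: 3.555 − 0.3 = 3.255 mg/L as Cl₂.
(b) Cl₂ equivalent: 3.255 mg/L × 410,000 L = 1335 g.
(b) Product at 58.3% available Cl: 1335 / 0.583 = 2289 g.

(a) 22.0%; (b) 2.29 kg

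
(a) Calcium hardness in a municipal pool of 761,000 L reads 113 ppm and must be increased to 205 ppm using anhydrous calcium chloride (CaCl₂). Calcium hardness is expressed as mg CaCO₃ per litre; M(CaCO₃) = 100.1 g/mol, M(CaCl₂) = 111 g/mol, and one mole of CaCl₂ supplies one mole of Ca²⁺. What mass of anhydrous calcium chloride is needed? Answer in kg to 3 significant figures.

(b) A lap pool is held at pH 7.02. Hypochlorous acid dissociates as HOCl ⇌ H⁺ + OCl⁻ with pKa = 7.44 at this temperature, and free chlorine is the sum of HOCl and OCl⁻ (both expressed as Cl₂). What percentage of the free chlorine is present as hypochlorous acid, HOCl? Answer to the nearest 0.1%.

(a) 77.6 kg; (b) 72.5%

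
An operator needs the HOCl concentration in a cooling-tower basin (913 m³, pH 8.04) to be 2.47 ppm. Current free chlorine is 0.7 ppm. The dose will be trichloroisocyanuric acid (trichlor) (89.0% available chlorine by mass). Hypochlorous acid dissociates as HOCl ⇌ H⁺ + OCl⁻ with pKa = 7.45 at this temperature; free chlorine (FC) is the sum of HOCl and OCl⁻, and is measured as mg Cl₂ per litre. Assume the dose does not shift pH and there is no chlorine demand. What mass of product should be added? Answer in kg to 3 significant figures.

Volume: 913 m³ = 913,000 L.
[OCl⁻]/[HOCl] = 10^(pH − pKa) = 10^(8.04 − 7.45) = 3.89; fraction as HOCl = 1/(1 + 3.89) = 0.2045.
Free chlorine required for 2.47 ppm HOCl: 2.47 / 0.2045 = 12.08 ppm.
FC to add: 12.08 − 0.7 = 11.38 mg/L as Cl₂.
Cl₂ equivalent: 11.38 mg/L × 913,000 L = 10,390 g.
Product at 89.0% available Cl: 10,390 / 0.89 = 11,670 g.

11.7 kg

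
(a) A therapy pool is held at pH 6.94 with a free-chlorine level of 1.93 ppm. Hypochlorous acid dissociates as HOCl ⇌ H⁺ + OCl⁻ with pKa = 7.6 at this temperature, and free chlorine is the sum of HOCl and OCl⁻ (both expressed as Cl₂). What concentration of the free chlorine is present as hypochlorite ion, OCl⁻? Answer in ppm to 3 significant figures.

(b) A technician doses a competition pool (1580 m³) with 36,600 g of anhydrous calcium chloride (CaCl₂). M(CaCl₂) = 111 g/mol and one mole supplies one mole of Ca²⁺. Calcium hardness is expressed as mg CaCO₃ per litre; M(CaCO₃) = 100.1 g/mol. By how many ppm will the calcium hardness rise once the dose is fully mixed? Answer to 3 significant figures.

(a) 0.346 ppm; (b) 20.9 ppm

(a) [OCl⁻]/[HOCl] = 10^(pH − pKa) = 10^(6.94 − 7.6) = 10^-0.66 = 0.2188.
(a) Fraction as HOCl = 1 / (1 + 0.2188) = 0.8205.
(a) OCl⁻ = (1 − 0.8205) × 1.93 ppm = 0.3464 ppm.

(b) Volume: 1580 m³ = 1,580,000 L.
(b) Moles of Ca²⁺: 36,600 g ÷ 111 g/mol = 329.7 mol.
(b) As CaCO₃: 329.7 mol × 100.1 g/mol = 33,010 g.
(b) Rise: 33,010 g / 1,580,000 L × 1000 = 20.89 mg/L.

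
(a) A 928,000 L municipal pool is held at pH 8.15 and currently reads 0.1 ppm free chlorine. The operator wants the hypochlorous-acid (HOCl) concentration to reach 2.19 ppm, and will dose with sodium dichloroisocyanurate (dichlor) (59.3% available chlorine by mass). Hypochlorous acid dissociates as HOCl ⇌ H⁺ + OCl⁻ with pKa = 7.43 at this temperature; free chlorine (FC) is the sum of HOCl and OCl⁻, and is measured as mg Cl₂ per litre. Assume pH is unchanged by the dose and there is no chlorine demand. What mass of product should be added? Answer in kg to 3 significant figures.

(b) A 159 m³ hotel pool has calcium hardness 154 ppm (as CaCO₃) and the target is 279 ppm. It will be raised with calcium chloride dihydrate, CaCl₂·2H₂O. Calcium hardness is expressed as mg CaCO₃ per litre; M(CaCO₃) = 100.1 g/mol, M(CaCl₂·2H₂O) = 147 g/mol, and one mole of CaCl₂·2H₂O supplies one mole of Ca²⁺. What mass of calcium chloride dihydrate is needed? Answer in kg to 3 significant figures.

(a) 21.3 kg; (b) 29.2 kg

(a) [OCl⁻]/[HOCl] = 10^(pH − pKa) = 10^(8.15 − 7.43) = 5.248; fraction as HOCl = 1/(1 + 5.248) = 0.16.
(a) Free chlorine required for 2.19 ppm HOCl: 2.19 / 0.16 = 13.68 ppm.
(a) FC to add: 13.68 − 0.1 = 13.58 mg/L as Cl₂.
(a) Cl₂ equivalent: 13.58 mg/L × 928,000 L = 12,610 g.
(a) Product at 59.3% available Cl: 12,610 / 0.593 = 21,260 g.

(b) Volume: 159 m³ = 159,000 L.
(b) Hardness to add: (279 − 154) = 125 mg/L as CaCO₃ × 159,000 L = 19,880 g as CaCO₃.
(b) Moles of Ca²⁺ (1 mol Ca²⁺ ≡ 1 mol CaCO₃): 19,880 / 100.1 g/mol = 198.6 mol.
(b) Mass of CaCl₂·2H₂O: 198.6 × 147 = 29,190 g.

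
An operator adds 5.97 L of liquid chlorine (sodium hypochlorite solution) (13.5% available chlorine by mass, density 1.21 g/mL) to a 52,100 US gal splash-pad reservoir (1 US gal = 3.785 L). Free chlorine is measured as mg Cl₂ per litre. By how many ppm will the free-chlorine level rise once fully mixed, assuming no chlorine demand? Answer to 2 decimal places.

Volume: 52,100 US gal × 3.785 L/gal = 197,198 L.
Mass of solution: 5.97 L × 1000 mL/L × 1.21 g/mL = 7224 g.
Available chlorine delivered: 7224 g × 0.135 = 975.2 g as Cl₂.
Concentration rise: 975.2 g / 197,198 L = 4.945 mg/L = 4.95 ppm.

4.95 ppm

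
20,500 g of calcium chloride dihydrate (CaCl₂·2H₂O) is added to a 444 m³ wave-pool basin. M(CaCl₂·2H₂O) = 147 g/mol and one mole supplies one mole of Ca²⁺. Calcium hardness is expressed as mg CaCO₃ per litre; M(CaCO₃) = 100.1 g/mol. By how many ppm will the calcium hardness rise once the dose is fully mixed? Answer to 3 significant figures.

31.4 ppm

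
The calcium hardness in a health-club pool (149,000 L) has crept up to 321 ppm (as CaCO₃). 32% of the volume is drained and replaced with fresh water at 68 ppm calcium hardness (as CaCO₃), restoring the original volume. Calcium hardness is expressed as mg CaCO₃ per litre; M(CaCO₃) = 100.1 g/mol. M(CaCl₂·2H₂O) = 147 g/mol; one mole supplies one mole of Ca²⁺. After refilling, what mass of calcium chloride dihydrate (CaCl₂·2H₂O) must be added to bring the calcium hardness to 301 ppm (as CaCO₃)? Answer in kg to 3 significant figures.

13.3 kg

After draining 32% and refilling: 321 × 0.68 + 68 × 0.32 = 240.04 ppm.
Deficit to target: 301 − 240.04 = 60.96 mg/L.
As CaCO₃: 60.96 mg/L × 149,000 L = 9083 g; ÷ 100.1 = 90.74 mol Ca²⁺.
Mass: 90.74 × 147 = 13,340 g.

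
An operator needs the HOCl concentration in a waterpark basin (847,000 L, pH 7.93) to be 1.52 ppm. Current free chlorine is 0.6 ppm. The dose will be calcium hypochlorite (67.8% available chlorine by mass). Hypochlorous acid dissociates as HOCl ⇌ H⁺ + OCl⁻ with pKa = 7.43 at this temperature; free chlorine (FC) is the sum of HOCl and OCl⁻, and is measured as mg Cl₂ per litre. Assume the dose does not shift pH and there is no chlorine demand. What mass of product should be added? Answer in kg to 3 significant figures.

[OCl⁻]/[HOCl] = 10^(pH − pKa) = 10^(7.93 − 7.43) = 3.162; fraction as HOCl = 1/(1 + 3.162) = 0.2403.
Free chlorine required for 1.52 ppm HOCl: 1.52 / 0.2403 = 6.327 ppm.
FC to add: 6.327 − 0.6 = 5.727 mg/L as Cl₂.
Cl₂ equivalent: 5.727 mg/L × 847,000 L = 4850 g.
Product at 67.8% available Cl: 4850 / 0.678 = 7154 g.

7.15 kg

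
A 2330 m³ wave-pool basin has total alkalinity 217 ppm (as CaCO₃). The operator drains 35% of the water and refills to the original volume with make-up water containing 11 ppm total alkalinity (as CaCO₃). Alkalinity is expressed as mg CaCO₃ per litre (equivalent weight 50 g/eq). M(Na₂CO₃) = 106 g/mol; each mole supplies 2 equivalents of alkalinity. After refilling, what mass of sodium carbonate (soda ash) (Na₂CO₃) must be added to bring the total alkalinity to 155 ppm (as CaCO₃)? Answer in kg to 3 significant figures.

24.9 kg

Volume: 2330 m³ = 2,330,000 L.
After draining 35% and refilling: 217 × 0.65 + 11 × 0.35 = 144.9 ppm.
Deficit to target: 155 − 144.9 = 10.1 mg/L.
As CaCO₃: 10.1 mg/L × 2,330,000 L = 23,530 g; ÷ 50 g/eq ÷ 2 = 235.3 mol Na₂CO₃.
Mass: 235.3 × 106 = 24,940 g.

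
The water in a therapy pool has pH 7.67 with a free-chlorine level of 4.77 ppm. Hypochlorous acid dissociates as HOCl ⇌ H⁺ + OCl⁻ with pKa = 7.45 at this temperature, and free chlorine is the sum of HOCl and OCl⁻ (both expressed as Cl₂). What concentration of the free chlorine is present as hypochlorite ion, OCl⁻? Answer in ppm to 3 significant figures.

[OCl⁻]/[HOCl] = 10^(pH − pKa) = 10^(7.67 − 7.45) = 10^0.22 = 1.66.
Fraction as HOCl = 1 / (1 + 1.66) = 0.376.
OCl⁻ = (1 − 0.376) × 4.77 ppm = 2.976 ppm.

2.98 ppm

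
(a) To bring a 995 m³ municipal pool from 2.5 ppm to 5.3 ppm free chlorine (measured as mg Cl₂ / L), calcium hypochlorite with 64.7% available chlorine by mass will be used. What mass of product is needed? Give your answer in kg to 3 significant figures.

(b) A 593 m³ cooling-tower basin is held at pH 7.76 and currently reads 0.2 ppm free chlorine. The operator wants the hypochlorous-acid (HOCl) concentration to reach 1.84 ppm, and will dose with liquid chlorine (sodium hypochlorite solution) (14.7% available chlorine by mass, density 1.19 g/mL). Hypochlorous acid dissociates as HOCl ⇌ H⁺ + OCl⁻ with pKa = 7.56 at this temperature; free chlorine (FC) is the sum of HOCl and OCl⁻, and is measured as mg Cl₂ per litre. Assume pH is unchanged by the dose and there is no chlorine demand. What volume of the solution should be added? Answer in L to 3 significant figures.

(a) 4.31 kg; (b) 15.4 L

(a) Volume: 995 m³ = 995,000 L.
(a) Chlorine deficit: 5.3 − 2.5 = 2.8 ppm = 2.8 mg/L as Cl₂.
(a) Cl₂ equivalent needed: 2.8 mg/L × 995,000 L = 2,786,000 mg = 2786 g.
(a) Product at 64.7% available chlorine: 2786 / 0.647 = 4306 g.

(b) Volume: 593 m³ = 593,000 L.
(b) [OCl⁻]/[HOCl] = 10^(pH − pKa) = 10^(7.76 − 7.56) = 1.585; fraction as HOCl = 1/(1 + 1.585) = 0.3869.
(b) Free chlorine required for 1.84 ppm HOCl: 1.84 / 0.3869 = 4.756 ppm.
(b) FC to add: 4.756 − 0.2 = 4.556 mg/L as Cl₂.
(b) Cl₂ equivalent: 4.556 mg/L × 593,000 L = 2702 g.
(b) Product at 14.7% available Cl: 2702 / 0.147 = 18,380 g.
(b) Volume: 18,380 g ÷ 1.19 g/mL = 15,450 mL.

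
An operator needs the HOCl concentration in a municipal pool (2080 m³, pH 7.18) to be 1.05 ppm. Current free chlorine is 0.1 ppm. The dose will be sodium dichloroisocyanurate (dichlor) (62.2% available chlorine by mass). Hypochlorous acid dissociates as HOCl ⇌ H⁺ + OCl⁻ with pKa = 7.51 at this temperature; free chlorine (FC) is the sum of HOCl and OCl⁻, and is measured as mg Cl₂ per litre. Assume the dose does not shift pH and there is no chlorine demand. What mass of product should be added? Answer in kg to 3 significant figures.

Volume: 2080 m³ = 2,080,000 L.
[OCl⁻]/[HOCl] = 10^(pH − pKa) = 10^(7.18 − 7.51) = 0.4677; fraction as HOCl = 1/(1 + 0.4677) = 0.6813.
Free chlorine required for 1.05 ppm HOCl: 1.05 / 0.6813 = 1.541 ppm.
FC to add: 1.541 − 0.1 = 1.441 mg/L as Cl₂.
Cl₂ equivalent: 1.441 mg/L × 2,080,000 L = 2998 g.
Product at 62.2% available Cl: 2998 / 0.622 = 4819 g.

4.82 kg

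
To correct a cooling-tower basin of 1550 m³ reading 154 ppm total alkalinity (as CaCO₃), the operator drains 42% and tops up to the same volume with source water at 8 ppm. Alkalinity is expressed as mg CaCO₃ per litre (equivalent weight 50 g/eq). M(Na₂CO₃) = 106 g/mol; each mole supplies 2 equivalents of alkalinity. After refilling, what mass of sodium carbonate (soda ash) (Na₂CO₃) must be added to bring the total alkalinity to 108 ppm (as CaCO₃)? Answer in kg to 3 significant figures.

25.2 kg

Volume: 1550 m³ = 1,550,000 L.
After draining 42% and refilling: 154 × 0.58 + 8 × 0.42 = 92.68 ppm.
Deficit to target: 108 − 92.68 = 15.32 mg/L.
As CaCO₃: 15.32 mg/L × 1,550,000 L = 23,750 g; ÷ 50 g/eq ÷ 2 = 237.5 mol Na₂CO₃.
Mass: 237.5 × 106 = 25,170 g.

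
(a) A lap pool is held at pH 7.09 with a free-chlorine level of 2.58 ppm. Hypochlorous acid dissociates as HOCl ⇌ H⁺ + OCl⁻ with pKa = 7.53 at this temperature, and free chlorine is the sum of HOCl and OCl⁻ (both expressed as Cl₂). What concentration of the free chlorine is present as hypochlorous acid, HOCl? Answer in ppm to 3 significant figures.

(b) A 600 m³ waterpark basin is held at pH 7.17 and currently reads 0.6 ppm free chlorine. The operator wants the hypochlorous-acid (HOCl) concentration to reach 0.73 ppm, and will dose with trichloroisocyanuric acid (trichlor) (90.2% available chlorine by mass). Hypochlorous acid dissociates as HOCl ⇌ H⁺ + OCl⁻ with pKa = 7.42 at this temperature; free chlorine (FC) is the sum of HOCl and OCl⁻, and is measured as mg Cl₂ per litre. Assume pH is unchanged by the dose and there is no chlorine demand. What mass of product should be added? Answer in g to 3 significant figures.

(a) [OCl⁻]/[HOCl] = 10^(pH − pKa) = 10^(7.09 − 7.53) = 10^-0.44 = 0.3631.
(a) Fraction as HOCl = 1 / (1 + 0.3631) = 0.7336.
(a) HOCl = 0.7336 × 2.58 ppm = 1.893 ppm.

(b) Volume: 600 m³ = 600,000 L.
(b) [OCl⁻]/[HOCl] = 10^(pH − pKa) = 10^(7.17 − 7.42) = 0.5623; fraction as HOCl = 1/(1 + 0.5623) = 0.6401.
(b) Free chlorine required for 0.73 ppm HOCl: 0.73 / 0.6401 = 1.141 ppm.
(b) FC to add: 1.141 − 0.6 = 0.5405 mg/L as Cl₂.
(b) Cl₂ equivalent: 0.5405 mg/L × 600,000 L = 324.3 g.
(b) Product at 90.2% available Cl: 324.3 / 0.902 = 359.5 g.

(a) 1.89 ppm; (b) 360 g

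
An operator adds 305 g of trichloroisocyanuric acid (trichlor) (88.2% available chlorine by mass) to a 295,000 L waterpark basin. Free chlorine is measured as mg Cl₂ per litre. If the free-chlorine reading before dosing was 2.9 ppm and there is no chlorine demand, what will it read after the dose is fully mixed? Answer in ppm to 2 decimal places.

Available chlorine delivered: 305 g × 0.882 = 269 g as Cl₂.
Concentration rise: 269 g / 295,000 L = 0.9119 mg/L = 0.91 ppm.
Final FC: 2.9 + 0.91 = 3.81 ppm.

3.81 ppm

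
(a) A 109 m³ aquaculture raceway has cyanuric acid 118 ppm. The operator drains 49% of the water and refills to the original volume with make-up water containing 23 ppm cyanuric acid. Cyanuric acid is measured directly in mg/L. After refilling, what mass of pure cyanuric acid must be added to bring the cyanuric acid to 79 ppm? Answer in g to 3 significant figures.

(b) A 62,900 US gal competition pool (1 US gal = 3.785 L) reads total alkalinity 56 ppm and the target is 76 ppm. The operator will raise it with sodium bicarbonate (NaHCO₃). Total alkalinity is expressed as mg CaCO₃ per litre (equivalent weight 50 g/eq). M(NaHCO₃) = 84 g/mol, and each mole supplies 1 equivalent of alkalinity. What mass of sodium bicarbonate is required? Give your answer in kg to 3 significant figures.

(a) 823 g; (b) 8.00 kg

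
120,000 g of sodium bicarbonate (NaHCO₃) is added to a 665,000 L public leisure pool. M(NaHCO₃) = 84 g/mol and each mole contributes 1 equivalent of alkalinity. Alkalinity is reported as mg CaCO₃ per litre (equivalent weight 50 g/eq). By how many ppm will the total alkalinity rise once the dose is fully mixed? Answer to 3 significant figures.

107 ppm

Moles of NaHCO₃: 120,000 g ÷ 84 g/mol = 1429 mol → 1429 eq of alkalinity.
As CaCO₃: 1429 eq × 50 g/eq = 71,430 g.
Rise: 71,430 g / 665,000 L × 1000 = 107.4 mg/L.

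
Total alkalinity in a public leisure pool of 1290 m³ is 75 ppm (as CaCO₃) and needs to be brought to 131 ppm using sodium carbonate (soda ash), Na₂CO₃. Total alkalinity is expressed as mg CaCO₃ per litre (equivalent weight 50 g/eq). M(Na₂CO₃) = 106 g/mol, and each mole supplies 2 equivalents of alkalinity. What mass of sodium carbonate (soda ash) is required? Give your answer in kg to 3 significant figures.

Volume: 1290 m³ = 1,290,000 L.
Alkalinity to add: (131 − 75) = 56 mg/L as CaCO₃ × 1,290,000 L = 72,240 g as CaCO₃.
Equivalents: 72,240 g ÷ 50 g/eq = 1445 eq.
Each mole of Na₂CO₃ supplies 2 eq, so 1445 / 2 = 722.4 mol.
Mass: 722.4 mol × 106 g/mol = 76,570 g.

76.6 kg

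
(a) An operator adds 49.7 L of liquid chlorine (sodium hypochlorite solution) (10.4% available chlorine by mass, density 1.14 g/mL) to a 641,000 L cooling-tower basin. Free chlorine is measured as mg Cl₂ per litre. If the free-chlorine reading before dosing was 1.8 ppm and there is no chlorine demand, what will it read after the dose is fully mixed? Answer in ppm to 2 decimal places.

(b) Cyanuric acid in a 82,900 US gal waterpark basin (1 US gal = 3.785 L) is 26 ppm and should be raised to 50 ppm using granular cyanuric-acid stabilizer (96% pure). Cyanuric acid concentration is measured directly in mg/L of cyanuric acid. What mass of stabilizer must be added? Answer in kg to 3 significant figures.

(a) 10.99 ppm; (b) 7.84 kg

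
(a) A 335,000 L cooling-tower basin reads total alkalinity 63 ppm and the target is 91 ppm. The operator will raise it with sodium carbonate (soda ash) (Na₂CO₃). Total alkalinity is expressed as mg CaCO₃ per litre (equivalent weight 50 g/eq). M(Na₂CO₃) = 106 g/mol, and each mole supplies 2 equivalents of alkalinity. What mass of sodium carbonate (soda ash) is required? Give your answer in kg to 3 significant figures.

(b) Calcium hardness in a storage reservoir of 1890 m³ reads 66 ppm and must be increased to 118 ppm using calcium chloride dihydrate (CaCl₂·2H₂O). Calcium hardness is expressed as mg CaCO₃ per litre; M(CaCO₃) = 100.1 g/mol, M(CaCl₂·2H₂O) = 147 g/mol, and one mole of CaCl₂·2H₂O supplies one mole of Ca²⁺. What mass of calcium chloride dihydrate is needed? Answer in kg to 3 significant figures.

(a) 9.94 kg; (b) 144 kg

(a) Alkalinity to add: (91 − 63) = 28 mg/L as CaCO₃ × 335,000 L = 9380 g as CaCO₃.
(a) Equivalents: 9380 g ÷ 50 g/eq = 187.6 eq.
(a) Each mole of Na₂CO₃ supplies 2 eq, so 187.6 / 2 = 93.8 mol.
(a) Mass: 93.8 mol × 106 g/mol = 9943 g.

(b) Volume: 1890 m³ = 1,890,000 L.
(b) Hardness to add: (118 − 66) = 52 mg/L as CaCO₃ × 1,890,000 L = 98,280 g as CaCO₃.
(b) Moles of Ca²⁺ (1 mol Ca²⁺ ≡ 1 mol CaCO₃): 98,280 / 100.1 g/mol = 981.8 mol.
(b) Mass of CaCl₂·2H₂O: 981.8 × 147 = 144,300 g.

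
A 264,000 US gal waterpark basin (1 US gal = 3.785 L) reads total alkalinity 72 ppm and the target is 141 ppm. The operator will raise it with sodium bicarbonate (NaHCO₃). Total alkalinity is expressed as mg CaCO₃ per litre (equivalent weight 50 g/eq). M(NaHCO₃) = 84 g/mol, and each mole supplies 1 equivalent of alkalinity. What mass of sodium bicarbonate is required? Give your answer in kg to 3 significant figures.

116 kg

Volume: 264,000 US gal × 3.785 L/gal = 999,240 L.
Alkalinity to add: (141 − 72) = 69 mg/L as CaCO₃ × 999,240 L = 68,950 g as CaCO₃.
Equivalents: 68,950 g ÷ 50 g/eq = 1379 eq.
NaHCO₃ supplies 1 eq per mole → 1379 mol.
Mass: 1379 mol × 84 g/mol = 115,800 g.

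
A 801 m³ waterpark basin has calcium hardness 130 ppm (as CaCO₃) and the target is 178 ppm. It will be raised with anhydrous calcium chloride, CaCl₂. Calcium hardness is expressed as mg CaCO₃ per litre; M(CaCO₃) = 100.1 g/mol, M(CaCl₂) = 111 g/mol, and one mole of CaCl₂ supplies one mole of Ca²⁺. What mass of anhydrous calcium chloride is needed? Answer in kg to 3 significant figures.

Volume: 801 m³ = 801,000 L.
Hardness to add: (178 − 130) = 48 mg/L as CaCO₃ × 801,000 L = 38,450 g as CaCO₃.
Moles of Ca²⁺ (1 mol Ca²⁺ ≡ 1 mol CaCO₃): 38,450 / 100.1 g/mol = 384.1 mol.
Mass of CaCl₂: 384.1 × 111 = 42,630 g.

42.6 kg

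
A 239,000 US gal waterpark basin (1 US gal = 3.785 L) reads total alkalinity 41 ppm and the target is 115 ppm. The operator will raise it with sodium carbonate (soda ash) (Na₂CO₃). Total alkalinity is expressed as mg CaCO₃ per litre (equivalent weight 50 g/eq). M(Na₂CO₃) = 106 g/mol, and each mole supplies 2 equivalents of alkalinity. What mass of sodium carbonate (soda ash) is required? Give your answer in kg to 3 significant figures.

Volume: 239,000 US gal × 3.785 L/gal = 904,615 L.
Alkalinity to add: (115 − 41) = 74 mg/L as CaCO₃ × 904,615 L = 66,940 g as CaCO₃.
Equivalents: 66,940 g ÷ 50 g/eq = 1339 eq.
Each mole of Na₂CO₃ supplies 2 eq, so 1339 / 2 = 669.4 mol.
Mass: 669.4 mol × 106 g/mol = 70,960 g.

71.0 kg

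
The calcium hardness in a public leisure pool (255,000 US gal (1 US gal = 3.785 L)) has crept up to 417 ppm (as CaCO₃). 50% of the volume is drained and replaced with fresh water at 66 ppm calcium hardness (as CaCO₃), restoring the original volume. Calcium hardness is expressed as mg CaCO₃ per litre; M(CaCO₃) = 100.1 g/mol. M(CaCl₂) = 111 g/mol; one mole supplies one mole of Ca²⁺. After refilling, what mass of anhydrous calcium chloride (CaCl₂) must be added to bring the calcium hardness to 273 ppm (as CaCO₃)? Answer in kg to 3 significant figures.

Volume: 255,000 US gal × 3.785 L/gal = 965,175 L.
After draining 50% and refilling: 417 × 0.50 + 66 × 0.50 = 241.5 ppm.
Deficit to target: 273 − 241.5 = 31.5 mg/L.
As CaCO₃: 31.5 mg/L × 965,175 L = 30,400 g; ÷ 100.1 = 303.7 mol Ca²⁺.
Mass: 303.7 × 111 = 33,710 g.

33.7 kg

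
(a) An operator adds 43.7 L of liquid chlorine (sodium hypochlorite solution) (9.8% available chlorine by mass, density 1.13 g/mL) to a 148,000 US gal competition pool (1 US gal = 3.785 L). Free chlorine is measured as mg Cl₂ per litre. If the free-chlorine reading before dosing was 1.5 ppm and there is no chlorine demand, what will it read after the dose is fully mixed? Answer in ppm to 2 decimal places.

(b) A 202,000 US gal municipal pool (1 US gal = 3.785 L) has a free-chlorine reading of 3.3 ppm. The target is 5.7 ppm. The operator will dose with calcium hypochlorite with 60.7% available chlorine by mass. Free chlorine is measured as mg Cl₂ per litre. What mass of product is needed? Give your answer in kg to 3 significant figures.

(a) 10.14 ppm; (b) 3.02 kg

(a) Volume: 148,000 US gal × 3.785 L/gal = 560,180 L.
(a) Mass of solution: 43.7 L × 1000 mL/L × 1.13 g/mL = 49,380 g.
(a) Available chlorine delivered: 49,380 g × 0.098 = 4839 g as Cl₂.
(a) Concentration rise: 4839 g / 560,180 L = 8.639 mg/L = 8.64 ppm.
(a) Final FC: 1.5 + 8.64 = 10.14 ppm.

(b) Volume: 202,000 US gal × 3.785 L/gal = 764,570 L.
(b) Chlorine deficit: 5.7 − 3.3 = 2.4 ppm = 2.4 mg/L as Cl₂.
(b) Cl₂ equivalent needed: 2.4 mg/L × 764,570 L = 1,835,000 mg = 1835 g.
(b) Product at 60.7% available chlorine: 1835 / 0.607 = 3023 g.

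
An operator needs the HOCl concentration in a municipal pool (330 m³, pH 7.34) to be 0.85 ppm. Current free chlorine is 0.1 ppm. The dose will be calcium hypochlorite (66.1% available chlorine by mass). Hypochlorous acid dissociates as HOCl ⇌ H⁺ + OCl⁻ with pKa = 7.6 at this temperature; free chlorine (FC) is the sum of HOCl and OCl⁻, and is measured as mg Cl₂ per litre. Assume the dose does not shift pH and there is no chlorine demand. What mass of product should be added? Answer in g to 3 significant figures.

608 g

Volume: 330 m³ = 330,000 L.
[OCl⁻]/[HOCl] = 10^(pH − pKa) = 10^(7.34 − 7.6) = 0.5495; fraction as HOCl = 1/(1 + 0.5495) = 0.6454.
Free chlorine required for 0.85 ppm HOCl: 0.85 / 0.6454 = 1.317 ppm.
FC to add: 1.317 − 0.1 = 1.217 mg/L as Cl₂.
Cl₂ equivalent: 1.217 mg/L × 330,000 L = 401.6 g.
Product at 66.1% available Cl: 401.6 / 0.661 = 607.6 g.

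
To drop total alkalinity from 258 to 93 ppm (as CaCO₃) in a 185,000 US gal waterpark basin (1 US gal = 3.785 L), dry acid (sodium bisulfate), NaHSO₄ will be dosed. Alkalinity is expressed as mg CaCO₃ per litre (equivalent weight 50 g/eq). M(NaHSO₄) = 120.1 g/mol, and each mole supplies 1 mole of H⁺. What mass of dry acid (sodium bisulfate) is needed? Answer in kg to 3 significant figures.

278 kg

Volume: 185,000 US gal × 3.785 L/gal = 700,225 L.
Alkalinity to neutralize: (258 − 93) = 165 mg/L as CaCO₃ × 700,225 L = 115,500 g as CaCO₃.
Equivalents of H⁺ required: 115,500 ÷ 50 g/eq = 2311 eq = 2311 mol NaHSO₄.
Mass of NaHSO₄: 2311 × 120.1 = 277,500 g.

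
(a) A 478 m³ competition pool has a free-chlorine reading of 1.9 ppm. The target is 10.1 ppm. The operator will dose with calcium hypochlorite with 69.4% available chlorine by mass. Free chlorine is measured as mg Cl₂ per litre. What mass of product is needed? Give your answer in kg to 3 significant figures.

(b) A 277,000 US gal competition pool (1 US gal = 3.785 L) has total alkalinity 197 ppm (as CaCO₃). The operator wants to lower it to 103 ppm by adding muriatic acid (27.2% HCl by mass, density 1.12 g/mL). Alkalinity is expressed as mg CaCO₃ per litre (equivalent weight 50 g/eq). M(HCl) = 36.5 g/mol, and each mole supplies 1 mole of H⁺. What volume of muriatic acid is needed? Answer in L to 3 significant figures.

(a) 5.65 kg; (b) 236 L

(a) Volume: 478 m³ = 478,000 L.
(a) Chlorine deficit: 10.1 − 1.9 = 8.2 ppm = 8.2 mg/L as Cl₂.
(a) Cl₂ equivalent needed: 8.2 mg/L × 478,000 L = 3,920,000 mg = 3920 g.
(a) Product at 69.4% available chlorine: 3920 / 0.694 = 5648 g.

(b) Volume: 277,000 US gal × 3.785 L/gal = 1,048,445 L.
(b) Alkalinity to neutralize: (197 − 103) = 94 mg/L as CaCO₃ × 1,048,445 L = 98,550 g as CaCO₃.
(b) Equivalents of H⁺ required: 98,550 ÷ 50 g/eq = 1971 eq = 1971 mol HCl.
(b) Mass of HCl: 1971 × 36.5 = 71,940 g.
(b) Mass of 27.2% solution: 71,940 / 0.272 = 264,500 g.
(b) Volume: 264,500 g ÷ 1.12 g/mL = 236,200 mL.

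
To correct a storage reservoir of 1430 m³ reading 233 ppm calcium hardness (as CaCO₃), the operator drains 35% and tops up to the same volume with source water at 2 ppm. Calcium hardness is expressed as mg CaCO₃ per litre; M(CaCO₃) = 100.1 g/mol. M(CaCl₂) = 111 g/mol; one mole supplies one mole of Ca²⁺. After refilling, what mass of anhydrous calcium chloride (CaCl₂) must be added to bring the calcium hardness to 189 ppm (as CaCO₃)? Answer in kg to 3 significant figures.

Volume: 1430 m³ = 1,430,000 L.
After draining 35% and refilling: 233 × 0.65 + 2 × 0.35 = 152.15 ppm.
Deficit to target: 189 − 152.15 = 36.85 mg/L.
As CaCO₃: 36.85 mg/L × 1,430,000 L = 52,700 g; ÷ 100.1 = 526.4 mol Ca²⁺.
Mass: 526.4 × 111 = 58,430 g.

58.4 kg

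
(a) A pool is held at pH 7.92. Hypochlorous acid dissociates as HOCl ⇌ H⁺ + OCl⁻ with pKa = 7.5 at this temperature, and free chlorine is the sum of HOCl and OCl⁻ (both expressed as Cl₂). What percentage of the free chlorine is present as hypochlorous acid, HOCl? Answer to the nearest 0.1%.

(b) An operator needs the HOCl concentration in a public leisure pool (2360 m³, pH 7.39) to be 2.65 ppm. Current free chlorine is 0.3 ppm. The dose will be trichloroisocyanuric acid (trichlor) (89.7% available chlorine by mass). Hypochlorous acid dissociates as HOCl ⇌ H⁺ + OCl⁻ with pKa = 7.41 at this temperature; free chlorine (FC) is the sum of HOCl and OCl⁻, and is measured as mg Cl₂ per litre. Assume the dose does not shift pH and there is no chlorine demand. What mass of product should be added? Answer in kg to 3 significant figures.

(a) 27.5%; (b) 12.8 kg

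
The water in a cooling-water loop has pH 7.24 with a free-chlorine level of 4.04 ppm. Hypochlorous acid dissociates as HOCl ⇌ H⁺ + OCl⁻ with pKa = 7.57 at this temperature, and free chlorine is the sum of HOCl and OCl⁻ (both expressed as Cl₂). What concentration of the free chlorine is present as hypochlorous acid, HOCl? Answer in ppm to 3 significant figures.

2.75 ppm

[OCl⁻]/[HOCl] = 10^(pH − pKa) = 10^(7.24 − 7.57) = 10^-0.33 = 0.4677.
Fraction as HOCl = 1 / (1 + 0.4677) = 0.6813.
HOCl = 0.6813 × 4.04 ppm = 2.753 ppm.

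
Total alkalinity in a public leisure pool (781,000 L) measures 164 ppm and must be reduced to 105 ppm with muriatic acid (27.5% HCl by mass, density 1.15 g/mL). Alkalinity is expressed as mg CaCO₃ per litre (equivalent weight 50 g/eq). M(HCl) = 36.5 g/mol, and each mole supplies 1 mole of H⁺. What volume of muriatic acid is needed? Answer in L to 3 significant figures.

Alkalinity to neutralize: (164 − 105) = 59 mg/L as CaCO₃ × 781,000 L = 46,080 g as CaCO₃.
Equivalents of H⁺ required: 46,080 ÷ 50 g/eq = 921.6 eq = 921.6 mol HCl.
Mass of HCl: 921.6 × 36.5 = 33,640 g.
Mass of 27.5% solution: 33,640 / 0.275 = 122,300 g.
Volume: 122,300 g ÷ 1.15 g/mL = 106,400 mL.

106 L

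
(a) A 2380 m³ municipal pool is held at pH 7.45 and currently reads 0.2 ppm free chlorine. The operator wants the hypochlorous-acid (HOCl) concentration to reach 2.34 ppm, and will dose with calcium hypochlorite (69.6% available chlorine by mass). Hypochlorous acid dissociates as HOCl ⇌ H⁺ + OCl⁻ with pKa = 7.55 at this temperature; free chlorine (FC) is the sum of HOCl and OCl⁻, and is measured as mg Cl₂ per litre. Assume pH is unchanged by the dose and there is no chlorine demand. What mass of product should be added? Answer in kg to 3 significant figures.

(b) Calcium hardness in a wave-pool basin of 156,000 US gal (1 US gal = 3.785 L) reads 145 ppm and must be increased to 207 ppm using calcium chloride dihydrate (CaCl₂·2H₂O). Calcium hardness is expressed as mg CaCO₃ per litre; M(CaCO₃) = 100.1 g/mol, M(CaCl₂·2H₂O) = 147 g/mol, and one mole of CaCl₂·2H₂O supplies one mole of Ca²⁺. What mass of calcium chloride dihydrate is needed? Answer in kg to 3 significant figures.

(a) 13.7 kg; (b) 53.8 kg

(a) Volume: 2380 m³ = 2,380,000 L.
(a) [OCl⁻]/[HOCl] = 10^(pH − pKa) = 10^(7.45 − 7.55) = 0.7943; fraction as HOCl = 1/(1 + 0.7943) = 0.5573.
(a) Free chlorine required for 2.34 ppm HOCl: 2.34 / 0.5573 = 4.199 ppm.
(a) FC to add: 4.199 − 0.2 = 3.999 mg/L as Cl₂.
(a) Cl₂ equivalent: 3.999 mg/L × 2,380,000 L = 9517 g.
(a) Product at 69.6% available Cl: 9517 / 0.696 = 13,670 g.

(b) Volume: 156,000 US gal × 3.785 L/gal = 590,460 L.
(b) Hardness to add: (207 − 145) = 62 mg/L as CaCO₃ × 590,460 L = 36,610 g as CaCO₃.
(b) Moles of Ca²⁺ (1 mol Ca²⁺ ≡ 1 mol CaCO₃): 36,610 / 100.1 g/mol = 365.7 mol.
(b) Mass of CaCl₂·2H₂O: 365.7 × 147 = 53,760 g.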